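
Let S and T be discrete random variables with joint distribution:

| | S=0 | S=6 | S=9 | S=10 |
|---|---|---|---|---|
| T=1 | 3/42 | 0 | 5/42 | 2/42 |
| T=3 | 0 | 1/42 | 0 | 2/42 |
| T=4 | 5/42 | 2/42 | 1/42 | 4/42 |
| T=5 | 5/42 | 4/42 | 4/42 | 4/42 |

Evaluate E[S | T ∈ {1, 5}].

55/9

P(T ∈ {1, 5}) = 9/14.
Σ S·P over the event = 0·(3/42) + 0·(5/42) + 6·(4/42) + 9·(5/42) + 9·(4/42) + 10·(2/42) + 10·(4/42) = 55/14.
E[S | T ∈ {1, 5}] = (55/14) / (9/14) = 55/9.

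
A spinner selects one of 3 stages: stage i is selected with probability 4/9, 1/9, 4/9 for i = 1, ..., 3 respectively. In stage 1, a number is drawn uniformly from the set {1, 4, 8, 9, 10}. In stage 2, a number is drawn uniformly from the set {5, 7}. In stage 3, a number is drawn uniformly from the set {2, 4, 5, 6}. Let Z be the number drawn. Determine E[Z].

E[Z | stage 1] = (1+4+8+9+10)/5 = 32/5.
E[Z | stage 2] = (5+7)/2 = 6.
E[Z | stage 3] = (2+4+5+6)/4 = 17/4.
By the law of total expectation,
E[Z] = (4/9)·(32/5) + (1/9)·(6) + (4/9)·(17/4) = 27/5.

27/5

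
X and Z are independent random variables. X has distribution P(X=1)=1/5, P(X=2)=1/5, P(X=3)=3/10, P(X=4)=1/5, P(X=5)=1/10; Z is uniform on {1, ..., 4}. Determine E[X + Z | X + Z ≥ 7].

P(X + Z ≥ 7) = 1/4.
Summing (X+Z)·P(x,y) over outcomes with X + Z ≥ 7 gives 15/8.
E[X + Z | X + Z ≥ 7] = (15/8) / (1/4) = 15/2.

15/2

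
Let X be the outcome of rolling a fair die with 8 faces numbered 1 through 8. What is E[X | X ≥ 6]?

7

Given X ≥ 6, X is equally likely to be any of {6, 7, 8}.
E[X | X ≥ 6] = (6 + 7 + 8) / 3 = 7.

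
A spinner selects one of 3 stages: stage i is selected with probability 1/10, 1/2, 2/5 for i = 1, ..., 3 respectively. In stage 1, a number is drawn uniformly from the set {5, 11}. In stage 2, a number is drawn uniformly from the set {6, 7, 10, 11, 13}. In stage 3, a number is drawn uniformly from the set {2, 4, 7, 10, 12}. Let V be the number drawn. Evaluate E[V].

E[V | stage 1] = (5+11)/2 = 8.
E[V | stage 2] = (6+7+10+11+13)/5 = 47/5.
E[V | stage 3] = (2+4+7+10+12)/5 = 7.
By the law of total expectation,
E[V] = (1/10)·(8) + (1/2)·(47/5) + (2/5)·(7) = 83/10.

83/10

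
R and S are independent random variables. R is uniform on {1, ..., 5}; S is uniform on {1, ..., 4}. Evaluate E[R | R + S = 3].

Outcomes with R + S = 3: (1,2), (2,1), each with probability 1/20.
E[R | R + S = 3] = (1 + 2) / 2 = 3/2.

3/2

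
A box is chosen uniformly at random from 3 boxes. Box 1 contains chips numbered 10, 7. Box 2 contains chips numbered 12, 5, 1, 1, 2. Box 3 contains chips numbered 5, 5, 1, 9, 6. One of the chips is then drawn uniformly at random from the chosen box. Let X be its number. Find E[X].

179/30

E[X | box 1] = (10+7)/2 = 17/2.
E[X | box 2] = (12+5+1+1+2)/5 = 21/5.
E[X | box 3] = (5+5+1+9+6)/5 = 26/5.
E[X] = (1/3)·(17/2) + (1/3)·(21/5) + (1/3)·(26/5) = 179/30.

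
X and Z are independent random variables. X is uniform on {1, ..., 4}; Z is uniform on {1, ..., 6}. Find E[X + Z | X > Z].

5

Outcomes with X > Z: (2,1), (3,1), (3,2), (4,1), (4,2), (4,3), each with probability 1/24.
E[X + Z | X > Z] = (3 + 4 + 5 + 5 + 6 + 7) / 6 = 5.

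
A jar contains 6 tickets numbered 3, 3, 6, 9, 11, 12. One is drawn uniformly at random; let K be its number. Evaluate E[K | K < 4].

3

P(K < 4) = 1/3.
Σ over the event: 3·1/3 = 1.
E[K | K < 4] = (1) / (1/3) = 3.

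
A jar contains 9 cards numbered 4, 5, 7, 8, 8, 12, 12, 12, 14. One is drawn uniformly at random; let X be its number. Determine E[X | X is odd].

P(X is odd) = 2/9.
Σ over the event: 5·1/9 + 7·1/9 = 4/3.
E[X | X is odd] = (4/3) / (2/9) = 6.

6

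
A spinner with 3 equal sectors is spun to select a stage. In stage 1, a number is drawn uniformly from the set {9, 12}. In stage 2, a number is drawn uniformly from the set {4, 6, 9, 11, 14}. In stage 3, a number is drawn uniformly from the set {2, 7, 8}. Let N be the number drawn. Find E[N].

749/90

E[N | stage 1] = (9+12)/2 = 21/2.
E[N | stage 2] = (4+6+9+11+14)/5 = 44/5.
E[N | stage 3] = (2+7+8)/3 = 17/3.
By the law of total expectation,
E[N] = (1/3)·(21/2) + (1/3)·(44/5) + (1/3)·(17/3) = 749/90.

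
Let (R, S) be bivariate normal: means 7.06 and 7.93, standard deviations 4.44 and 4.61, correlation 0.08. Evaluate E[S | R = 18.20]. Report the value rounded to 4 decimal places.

8.8553

The regression of S on R has slope ρ·σ_S/σ_R and passes through (μ_R, μ_S).
E[S | R=18.20] = 7.93 + (0.08)·(4.61/4.44)·(18.20 − (7.06)) = 7.93 + (0.083063)·(11.14) = 8.8553.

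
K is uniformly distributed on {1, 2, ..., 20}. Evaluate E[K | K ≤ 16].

17/2

P(K ≤ 16) = 4/5.
E[K | K ≤ 16] = (34/5) / (4/5) = 17/2.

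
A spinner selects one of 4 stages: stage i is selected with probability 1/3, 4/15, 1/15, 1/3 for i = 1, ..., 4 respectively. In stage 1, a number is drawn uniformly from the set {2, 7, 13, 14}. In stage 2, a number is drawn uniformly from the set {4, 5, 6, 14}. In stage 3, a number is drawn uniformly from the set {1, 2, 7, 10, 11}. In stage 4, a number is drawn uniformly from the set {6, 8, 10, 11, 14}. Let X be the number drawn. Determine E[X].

E[X | stage 1] = (2+7+13+14)/4 = 9.
E[X | stage 2] = (4+5+6+14)/4 = 29/4.
E[X | stage 3] = (1+2+7+10+11)/5 = 31/5.
E[X | stage 4] = (6+8+10+11+14)/5 = 49/5.
E[X] = (1/3)·(9) + (4/15)·(29/4) + (1/15)·(31/5) + (1/3)·(49/5) = 646/75.

646/75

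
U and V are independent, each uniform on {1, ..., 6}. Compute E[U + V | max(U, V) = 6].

P(max(U, V) = 6) = 11/36.
Summing (U+V)·P(x,y) over outcomes with max(U, V) = 6 gives 17/6.
E[U + V | max(U, V) = 6] = (17/6) / (11/36) = 102/11.

102/11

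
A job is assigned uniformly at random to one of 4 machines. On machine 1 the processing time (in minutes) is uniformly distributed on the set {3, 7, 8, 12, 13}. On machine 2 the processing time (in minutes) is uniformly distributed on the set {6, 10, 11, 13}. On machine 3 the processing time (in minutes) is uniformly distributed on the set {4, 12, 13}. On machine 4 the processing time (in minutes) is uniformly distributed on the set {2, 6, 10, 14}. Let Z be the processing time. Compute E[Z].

136/15

E[Z | machine 1] = (3+7+8+12+13)/5 = 43/5.
E[Z | machine 2] = (6+10+11+13)/4 = 10.
E[Z | machine 3] = (4+12+13)/3 = 29/3.
E[Z | machine 4] = (2+6+10+14)/4 = 8.
By the law of total expectation,
E[Z] = (1/4)·(43/5) + (1/4)·(10) + (1/4)·(29/3) + (1/4)·(8) = 136/15.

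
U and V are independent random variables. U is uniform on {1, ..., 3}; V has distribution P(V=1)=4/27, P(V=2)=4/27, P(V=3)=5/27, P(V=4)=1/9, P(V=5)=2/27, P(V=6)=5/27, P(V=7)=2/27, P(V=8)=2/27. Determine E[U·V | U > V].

P(U > V) = 4/27.
Summing UV·P(x,y) over outcomes with U > V gives 44/81.
E[U·V | U > V] = (44/81) / (4/27) = 11/3.

11/3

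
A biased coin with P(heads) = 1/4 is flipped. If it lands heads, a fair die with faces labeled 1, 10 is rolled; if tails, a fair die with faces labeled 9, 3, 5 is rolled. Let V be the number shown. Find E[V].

45/8

E[V | heads] = (1+10)/2 = 11/2.
E[V | tails] = (9+3+5)/3 = 17/3.
By the law of total expectation,
E[V] = (1/4)·(11/2) + (3/4)·(17/3) = 45/8.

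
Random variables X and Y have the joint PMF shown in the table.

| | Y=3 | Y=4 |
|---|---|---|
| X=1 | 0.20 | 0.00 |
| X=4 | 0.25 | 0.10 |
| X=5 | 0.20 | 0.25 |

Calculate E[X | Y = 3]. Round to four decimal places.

P(Y = 3) = 0.65.
Summing X·P(X=x,Y=y) over the conditioning event gives 2.20.
E[X | Y = 3] = (2.20) / (0.65) = 3.3846.

3.3846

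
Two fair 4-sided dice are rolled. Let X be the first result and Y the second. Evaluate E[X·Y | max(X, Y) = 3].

Outcomes with max(X, Y) = 3: (1,3), (2,3), (3,1), (3,2), (3,3), each with probability 1/16.
E[X·Y | max(X, Y) = 3] = (3 + 6 + 3 + 6 + 9) / 5 = 27/5.

27/5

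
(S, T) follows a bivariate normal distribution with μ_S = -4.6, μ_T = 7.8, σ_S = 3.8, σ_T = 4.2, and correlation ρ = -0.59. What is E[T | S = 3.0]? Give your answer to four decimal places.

2.8440

The regression of T on S has slope ρ·σ_T/σ_S and passes through (μ_S, μ_T).
E[T | S=3.0] = 7.8 + (-0.59)·(4.2/3.8)·(3.0 − (-4.6)) = 7.8 + (-0.65211)·(7.6) = 2.8440.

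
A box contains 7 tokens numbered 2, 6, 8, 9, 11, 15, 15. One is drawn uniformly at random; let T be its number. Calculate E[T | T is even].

P(T is even) = 3/7.
Σ over the event: 2·1/7 + 6·1/7 + 8·1/7 = 16/7.
E[T | T is even] = (16/7) / (3/7) = 16/3.

16/3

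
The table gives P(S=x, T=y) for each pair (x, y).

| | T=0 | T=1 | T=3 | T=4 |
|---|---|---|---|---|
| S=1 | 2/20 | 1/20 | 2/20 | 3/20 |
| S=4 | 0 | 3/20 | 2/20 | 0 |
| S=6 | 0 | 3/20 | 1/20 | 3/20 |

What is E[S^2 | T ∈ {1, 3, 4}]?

P(T ∈ {1, 3, 4}) = 9/10.
Σ S^2·P over the event = 1·(1/20) + 1·(2/20) + 1·(3/20) + 16·(3/20) + 16·(2/20) + 36·(3/20) + 36·(1/20) + 36·(3/20) = 169/10.
E[S^2 | T ∈ {1, 3, 4}] = (169/10) / (9/10) = 169/9.

169/9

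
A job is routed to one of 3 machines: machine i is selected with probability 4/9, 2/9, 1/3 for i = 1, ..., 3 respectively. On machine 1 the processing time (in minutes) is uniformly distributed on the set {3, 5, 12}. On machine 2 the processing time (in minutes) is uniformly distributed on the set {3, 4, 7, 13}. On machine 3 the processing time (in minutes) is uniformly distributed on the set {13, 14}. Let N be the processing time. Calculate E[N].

E[N | machine 1] = (3+5+12)/3 = 20/3.
E[N | machine 2] = (3+4+7+13)/4 = 27/4.
E[N | machine 3] = (13+14)/2 = 27/2.
By the law of total expectation,
E[N] = (4/9)·(20/3) + (2/9)·(27/4) + (1/3)·(27/2) = 242/27.

242/27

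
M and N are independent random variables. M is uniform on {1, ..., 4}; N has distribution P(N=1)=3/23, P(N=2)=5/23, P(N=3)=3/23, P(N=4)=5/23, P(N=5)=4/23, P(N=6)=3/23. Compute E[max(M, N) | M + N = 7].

14/3

P(M + N = 7) = 15/92.
Summing max(M,N)·P(x,y) over outcomes with M + N = 7 gives 35/46.
E[max(M, N) | M + N = 7] = (35/46) / (15/92) = 14/3.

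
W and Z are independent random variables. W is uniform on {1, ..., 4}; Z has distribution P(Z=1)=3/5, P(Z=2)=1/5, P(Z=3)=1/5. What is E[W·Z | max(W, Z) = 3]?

P(max(W, Z) = 3) = 7/20.
Summing WZ·P(x,y) over outcomes with max(W, Z) = 3 gives 33/20.
E[W·Z | max(W, Z) = 3] = (33/20) / (7/20) = 33/7.

33/7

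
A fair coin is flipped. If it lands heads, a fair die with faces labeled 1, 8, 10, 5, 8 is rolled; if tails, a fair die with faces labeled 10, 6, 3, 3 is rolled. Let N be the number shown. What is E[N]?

119/20

E[N | heads] = (1+8+10+5+8)/5 = 32/5.
E[N | tails] = (10+6+3+3)/4 = 11/2.
E[N] = (1/2)·(32/5) + (1/2)·(11/2) = 119/20.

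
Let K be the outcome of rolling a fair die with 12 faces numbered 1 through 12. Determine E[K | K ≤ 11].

Given K ≤ 11, K is equally likely to be any of {1, 2, 3, 4, 5, 6, 7, 8, 9, 10, 11}.
E[K | K ≤ 11] = (1 + 2 + 3 + 4 + 5 + 6 + 7 + 8 + 9 + 10 + 11) / 11 = 6.

6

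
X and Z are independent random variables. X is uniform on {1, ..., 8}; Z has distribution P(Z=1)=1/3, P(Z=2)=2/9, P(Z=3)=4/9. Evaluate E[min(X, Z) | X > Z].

P(X > Z) = 53/72.
Summing min(X,Z)·P(x,y) over outcomes with X > Z gives 35/24.
E[min(X, Z) | X > Z] = (35/24) / (53/72) = 105/53.

105/53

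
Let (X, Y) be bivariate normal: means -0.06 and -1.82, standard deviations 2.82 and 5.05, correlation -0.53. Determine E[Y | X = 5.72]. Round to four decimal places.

The regression of Y on X has slope ρ·σ_Y/σ_X and passes through (μ_X, μ_Y).
E[Y | X=5.72] = -1.82 + (-0.53)·(5.05/2.82)·(5.72 − (-0.06)) = -1.82 + (-0.94911)·(5.78) = -7.3059.

-7.3059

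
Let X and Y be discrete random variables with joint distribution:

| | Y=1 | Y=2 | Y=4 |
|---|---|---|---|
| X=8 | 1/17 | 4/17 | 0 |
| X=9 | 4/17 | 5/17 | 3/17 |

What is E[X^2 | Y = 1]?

388/5

P(Y = 1) = 5/17.
Σ X^2·P over the event = 64·(1/17) + 81·(4/17) = 388/17.
E[X^2 | Y = 1] = (388/17) / (5/17) = 388/5.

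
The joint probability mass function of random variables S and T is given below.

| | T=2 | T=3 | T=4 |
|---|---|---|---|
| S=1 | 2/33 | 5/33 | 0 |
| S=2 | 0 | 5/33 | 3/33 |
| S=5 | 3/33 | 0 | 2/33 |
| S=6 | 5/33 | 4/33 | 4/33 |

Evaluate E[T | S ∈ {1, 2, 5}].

3

P(S ∈ {1, 2, 5}) = 20/33.
Σ T·P over the event = 2·(2/33) + 3·(5/33) + 3·(5/33) + 4·(3/33) + 2·(3/33) + 4·(2/33) = 20/11.
E[T | S ∈ {1, 2, 5}] = (20/11) / (20/33) = 3.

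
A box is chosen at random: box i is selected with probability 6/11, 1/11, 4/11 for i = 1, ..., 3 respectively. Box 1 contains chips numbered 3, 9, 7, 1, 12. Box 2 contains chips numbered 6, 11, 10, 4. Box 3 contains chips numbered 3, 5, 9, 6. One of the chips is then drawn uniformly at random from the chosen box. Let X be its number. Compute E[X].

1383/220

E[X | box 1] = (3+9+7+1+12)/5 = 32/5.
E[X | box 2] = (6+11+10+4)/4 = 31/4.
E[X | box 3] = (3+5+9+6)/4 = 23/4.
E[X] = (6/11)·(32/5) + (1/11)·(31/4) + (4/11)·(23/4) = 1383/220.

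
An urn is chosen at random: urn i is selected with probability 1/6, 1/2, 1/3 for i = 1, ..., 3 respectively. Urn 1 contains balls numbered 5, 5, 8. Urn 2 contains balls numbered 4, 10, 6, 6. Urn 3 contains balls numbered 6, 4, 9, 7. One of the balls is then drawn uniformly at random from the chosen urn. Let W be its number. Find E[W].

77/12

E[W | urn 1] = (5+5+8)/3 = 6.
E[W | urn 2] = (4+10+6+6)/4 = 13/2.
E[W | urn 3] = (6+4+9+7)/4 = 13/2.
By the law of total expectation,
E[W] = (1/6)·(6) + (1/2)·(13/2) + (1/3)·(13/2) = 77/12.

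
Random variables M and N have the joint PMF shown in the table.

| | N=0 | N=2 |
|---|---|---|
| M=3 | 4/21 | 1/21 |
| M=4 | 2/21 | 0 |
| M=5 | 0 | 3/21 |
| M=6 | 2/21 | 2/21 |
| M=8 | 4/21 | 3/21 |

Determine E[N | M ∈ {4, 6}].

2/3

P(M ∈ {4, 6}) = 2/7.
Σ N·P over the event = 0·(2/21) + 0·(2/21) + 2·(2/21) = 4/21.
E[N | M ∈ {4, 6}] = (4/21) / (2/7) = 2/3.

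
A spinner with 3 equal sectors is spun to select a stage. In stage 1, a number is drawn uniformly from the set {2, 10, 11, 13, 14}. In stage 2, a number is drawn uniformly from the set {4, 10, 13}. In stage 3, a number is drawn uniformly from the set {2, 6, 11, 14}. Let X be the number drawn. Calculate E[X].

E[X | stage 1] = (2+10+11+13+14)/5 = 10.
E[X | stage 2] = (4+10+13)/3 = 9.
E[X | stage 3] = (2+6+11+14)/4 = 33/4.
By the law of total expectation,
E[X] = (1/3)·(10) + (1/3)·(9) + (1/3)·(33/4) = 109/12.

109/12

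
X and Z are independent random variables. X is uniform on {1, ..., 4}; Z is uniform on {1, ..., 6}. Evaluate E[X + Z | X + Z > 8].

28/3

P(X + Z > 8) = 1/8.
Summing (X+Z)·P(x,y) over outcomes with X + Z > 8 gives 7/6.
E[X + Z | X + Z > 8] = (7/6) / (1/8) = 28/3.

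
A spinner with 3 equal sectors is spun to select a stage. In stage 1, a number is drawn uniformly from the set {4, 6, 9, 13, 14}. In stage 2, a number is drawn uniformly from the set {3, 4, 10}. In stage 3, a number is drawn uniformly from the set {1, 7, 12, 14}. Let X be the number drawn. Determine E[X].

E[X | stage 1] = (4+6+9+13+14)/5 = 46/5.
E[X | stage 2] = (3+4+10)/3 = 17/3.
E[X | stage 3] = (1+7+12+14)/4 = 17/2.
By the law of total expectation,
E[X] = (1/3)·(46/5) + (1/3)·(17/3) + (1/3)·(17/2) = 701/90.

701/90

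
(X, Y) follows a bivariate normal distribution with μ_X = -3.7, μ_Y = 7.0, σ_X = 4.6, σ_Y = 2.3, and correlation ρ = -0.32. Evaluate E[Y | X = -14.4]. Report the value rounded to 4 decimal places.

The regression of Y on X has slope ρ·σ_Y/σ_X and passes through (μ_X, μ_Y).
E[Y | X=-14.4] = 7.0 + (-0.32)·(2.3/4.6)·(-14.4 − (-3.7)) = 7.0 + (-0.16)·(-10.7) = 8.7120.

8.7120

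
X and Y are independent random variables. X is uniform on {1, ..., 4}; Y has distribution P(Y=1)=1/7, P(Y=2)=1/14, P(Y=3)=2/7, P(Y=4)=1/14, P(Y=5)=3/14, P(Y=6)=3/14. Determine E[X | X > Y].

41/12

P(X > Y) = 3/14.
Summing X·P(x,y) over outcomes with X > Y gives 41/56.
E[X | X > Y] = (41/56) / (3/14) = 41/12.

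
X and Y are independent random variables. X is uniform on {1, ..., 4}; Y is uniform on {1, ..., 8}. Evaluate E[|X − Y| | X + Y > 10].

Outcomes with X + Y > 10: (3,8), (4,7), (4,8), each with probability 1/32.
E[|X − Y| | X + Y > 10] = (5 + 3 + 4) / 3 = 4.

4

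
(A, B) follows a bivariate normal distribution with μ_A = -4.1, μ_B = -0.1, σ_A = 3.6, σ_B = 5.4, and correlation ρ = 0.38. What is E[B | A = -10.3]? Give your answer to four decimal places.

-3.6340

E[B | A=x] = μ_B + ρ(σ_B/σ_A)(x − μ_A) for jointly normal variables.
E[B | A=-10.3] = -0.1 + (0.38)·(5.4/3.6)·(-10.3 − (-4.1)) = -0.1 + (0.57)·(-6.2) = -3.6340.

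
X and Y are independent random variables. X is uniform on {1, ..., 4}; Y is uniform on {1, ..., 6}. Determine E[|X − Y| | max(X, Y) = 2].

2/3

Outcomes with max(X, Y) = 2: (1,2), (2,1), (2,2), each with probability 1/24.
E[|X − Y| | max(X, Y) = 2] = (1 + 1 + 0) / 3 = 2/3.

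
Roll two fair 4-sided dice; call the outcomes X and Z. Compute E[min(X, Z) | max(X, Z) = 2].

4/3

P(max(X, Z) = 2) = 3/16.
Summing min(X,Z)·P(x,y) over outcomes with max(X, Z) = 2 gives 1/4.
E[min(X, Z) | max(X, Z) = 2] = (1/4) / (3/16) = 4/3.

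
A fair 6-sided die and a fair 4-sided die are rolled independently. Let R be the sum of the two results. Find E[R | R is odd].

P(R is odd) = 1/2.
Σ over the event: 3·1/12 + 5·1/6 + 7·1/6 + 9·1/12 = 3.
E[R | R is odd] = (3) / (1/2) = 6.

6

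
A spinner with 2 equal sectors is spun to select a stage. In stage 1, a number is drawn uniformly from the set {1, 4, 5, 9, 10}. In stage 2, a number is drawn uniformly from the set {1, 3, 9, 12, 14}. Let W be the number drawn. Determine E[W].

E[W | stage 1] = (1+4+5+9+10)/5 = 29/5.
E[W | stage 2] = (1+3+9+12+14)/5 = 39/5.
E[W] = (1/2)·(29/5) + (1/2)·(39/5) = 34/5.

34/5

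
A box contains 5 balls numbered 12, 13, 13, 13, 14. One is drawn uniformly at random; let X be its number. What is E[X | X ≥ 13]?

53/4

P(X ≥ 13) = 4/5.
Σ over the event: 13·3/5 + 14·1/5 = 53/5.
E[X | X ≥ 13] = (53/5) / (4/5) = 53/4.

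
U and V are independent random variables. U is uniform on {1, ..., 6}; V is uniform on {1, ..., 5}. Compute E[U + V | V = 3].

Outcomes with V = 3: (1,3), (2,3), (3,3), (4,3), (5,3), (6,3), each with probability 1/30.
E[U + V | V = 3] = (4 + 5 + 6 + 7 + 8 + 9) / 6 = 13/2.

13/2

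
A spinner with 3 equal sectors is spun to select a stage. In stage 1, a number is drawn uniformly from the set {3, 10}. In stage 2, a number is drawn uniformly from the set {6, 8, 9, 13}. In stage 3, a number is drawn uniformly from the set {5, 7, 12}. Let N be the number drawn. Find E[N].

47/6

E[N | stage 1] = (3+10)/2 = 13/2.
E[N | stage 2] = (6+8+9+13)/4 = 9.
E[N | stage 3] = (5+7+12)/3 = 8.
By the law of total expectation,
E[N] = (1/3)·(13/2) + (1/3)·(9) + (1/3)·(8) = 47/6.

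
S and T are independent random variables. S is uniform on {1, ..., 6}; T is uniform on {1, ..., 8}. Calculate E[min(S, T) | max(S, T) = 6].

P(max(S, T) = 6) = 11/48.
Summing min(S,T)·P(x,y) over outcomes with max(S, T) = 6 gives 3/4.
E[min(S, T) | max(S, T) = 6] = (3/4) / (11/48) = 36/11.

36/11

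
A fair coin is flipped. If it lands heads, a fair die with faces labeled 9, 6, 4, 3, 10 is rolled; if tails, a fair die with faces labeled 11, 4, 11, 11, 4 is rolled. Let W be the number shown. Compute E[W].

E[W | heads] = (9+6+4+3+10)/5 = 32/5.
E[W | tails] = (11+4+11+11+4)/5 = 41/5.
E[W] = (1/2)·(32/5) + (1/2)·(41/5) = 73/10.

73/10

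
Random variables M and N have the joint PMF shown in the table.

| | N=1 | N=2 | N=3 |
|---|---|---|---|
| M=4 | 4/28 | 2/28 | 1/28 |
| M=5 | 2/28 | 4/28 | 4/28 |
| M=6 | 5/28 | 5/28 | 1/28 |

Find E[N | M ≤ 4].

11/7

P(M ≤ 4) = 1/4.
Σ N·P over the event = 1·(4/28) + 2·(2/28) + 3·(1/28) = 11/28.
E[N | M ≤ 4] = (11/28) / (1/4) = 11/7.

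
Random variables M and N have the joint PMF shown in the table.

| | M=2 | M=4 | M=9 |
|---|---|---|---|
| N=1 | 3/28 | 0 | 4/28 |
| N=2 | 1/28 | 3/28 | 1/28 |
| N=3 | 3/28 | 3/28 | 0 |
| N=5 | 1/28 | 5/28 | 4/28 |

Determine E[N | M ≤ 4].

59/19

P(M ≤ 4) = 19/28.
Σ N·P over the event = 1·(3/28) + 2·(1/28) + 3·(3/28) + 5·(1/28) + 2·(3/28) + 3·(3/28) + 5·(5/28) = 59/28.
E[N | M ≤ 4] = (59/28) / (19/28) = 59/19.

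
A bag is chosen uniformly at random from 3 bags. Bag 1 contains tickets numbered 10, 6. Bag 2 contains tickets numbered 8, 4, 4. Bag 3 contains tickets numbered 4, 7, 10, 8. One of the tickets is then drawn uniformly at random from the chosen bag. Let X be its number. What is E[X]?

E[X | bag 1] = (10+6)/2 = 8.
E[X | bag 2] = (8+4+4)/3 = 16/3.
E[X | bag 3] = (4+7+10+8)/4 = 29/4.
By the law of total expectation,
E[X] = (1/3)·(8) + (1/3)·(16/3) + (1/3)·(29/4) = 247/36.

247/36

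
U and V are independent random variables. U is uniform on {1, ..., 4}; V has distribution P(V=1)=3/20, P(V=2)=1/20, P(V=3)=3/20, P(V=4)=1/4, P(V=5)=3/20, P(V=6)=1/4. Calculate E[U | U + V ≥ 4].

190/73

P(U + V ≥ 4) = 73/80.
Summing U·P(x,y) over outcomes with U + V ≥ 4 gives 19/8.
E[U | U + V ≥ 4] = (19/8) / (73/80) = 190/73.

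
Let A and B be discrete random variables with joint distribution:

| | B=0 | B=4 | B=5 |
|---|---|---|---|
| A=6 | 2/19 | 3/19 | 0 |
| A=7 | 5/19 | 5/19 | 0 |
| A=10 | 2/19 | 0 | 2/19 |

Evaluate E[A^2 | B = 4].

P(B = 4) = 8/19.
Σ A^2·P over the event = 36·(3/19) + 49·(5/19) = 353/19.
E[A^2 | B = 4] = (353/19) / (8/19) = 353/8.

353/8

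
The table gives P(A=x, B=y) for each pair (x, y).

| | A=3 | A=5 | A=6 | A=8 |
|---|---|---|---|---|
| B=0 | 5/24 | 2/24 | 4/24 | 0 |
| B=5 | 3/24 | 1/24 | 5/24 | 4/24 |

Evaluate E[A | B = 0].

49/11

P(B = 0) = 11/24.
Σ A·P over the event = 3·(5/24) + 5·(2/24) + 6·(4/24) = 49/24.
E[A | B = 0] = (49/24) / (11/24) = 49/11.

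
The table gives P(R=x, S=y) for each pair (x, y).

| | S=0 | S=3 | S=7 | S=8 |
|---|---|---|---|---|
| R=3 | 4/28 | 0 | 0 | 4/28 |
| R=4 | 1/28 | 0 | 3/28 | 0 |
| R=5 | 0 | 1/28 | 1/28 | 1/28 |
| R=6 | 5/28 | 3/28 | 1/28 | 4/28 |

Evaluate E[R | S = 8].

P(S = 8) = 9/28.
Summing R·P(R=x,S=y) over the conditioning event gives 41/28.
E[R | S = 8] = (41/28) / (9/28) = 41/9.

41/9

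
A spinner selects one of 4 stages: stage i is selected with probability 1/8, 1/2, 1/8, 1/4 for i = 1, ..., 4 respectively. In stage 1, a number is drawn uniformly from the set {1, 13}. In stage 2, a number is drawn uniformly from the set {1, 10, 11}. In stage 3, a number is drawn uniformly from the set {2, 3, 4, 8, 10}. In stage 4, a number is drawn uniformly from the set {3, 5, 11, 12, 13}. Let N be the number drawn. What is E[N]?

89/12

E[N | stage 1] = (1+13)/2 = 7.
E[N | stage 2] = (1+10+11)/3 = 22/3.
E[N | stage 3] = (2+3+4+8+10)/5 = 27/5.
E[N | stage 4] = (3+5+11+12+13)/5 = 44/5.
By the law of total expectation,
E[N] = (1/8)·(7) + (1/2)·(22/3) + (1/8)·(27/5) + (1/4)·(44/5) = 89/12.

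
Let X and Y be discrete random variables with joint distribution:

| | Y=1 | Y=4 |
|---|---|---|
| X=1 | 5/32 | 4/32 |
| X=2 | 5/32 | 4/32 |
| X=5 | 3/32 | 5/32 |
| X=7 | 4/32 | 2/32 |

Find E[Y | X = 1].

P(X = 1) = 9/32.
Summing Y·P(X=x,Y=y) over the conditioning event gives 21/32.
E[Y | X = 1] = (21/32) / (9/32) = 7/3.

7/3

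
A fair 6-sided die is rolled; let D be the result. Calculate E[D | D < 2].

1

Given D < 2, D is equally likely to be any of {1}.
E[D | D < 2] = (1) / 1 = 1.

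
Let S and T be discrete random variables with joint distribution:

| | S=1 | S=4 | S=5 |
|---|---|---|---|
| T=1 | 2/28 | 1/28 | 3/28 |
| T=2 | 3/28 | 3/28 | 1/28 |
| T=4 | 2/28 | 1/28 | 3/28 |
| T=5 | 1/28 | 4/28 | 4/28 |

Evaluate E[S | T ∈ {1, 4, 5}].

P(T ∈ {1, 4, 5}) = 3/4.
Summing S·P(S=x,T=y) over the conditioning event gives 79/28.
E[S | T ∈ {1, 4, 5}] = (79/28) / (3/4) = 79/21.

79/21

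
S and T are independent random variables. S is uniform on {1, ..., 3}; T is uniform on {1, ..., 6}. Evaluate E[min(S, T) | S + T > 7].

8/3

P(S + T > 7) = 1/6.
Summing min(S,T)·P(x,y) over outcomes with S + T > 7 gives 4/9.
E[min(S, T) | S + T > 7] = (4/9) / (1/6) = 8/3.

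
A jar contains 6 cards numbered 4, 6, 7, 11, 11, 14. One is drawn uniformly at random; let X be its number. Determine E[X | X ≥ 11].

P(X ≥ 11) = 1/2.
Σ over the event: 11·1/3 + 14·1/6 = 6.
E[X | X ≥ 11] = (6) / (1/2) = 12.

12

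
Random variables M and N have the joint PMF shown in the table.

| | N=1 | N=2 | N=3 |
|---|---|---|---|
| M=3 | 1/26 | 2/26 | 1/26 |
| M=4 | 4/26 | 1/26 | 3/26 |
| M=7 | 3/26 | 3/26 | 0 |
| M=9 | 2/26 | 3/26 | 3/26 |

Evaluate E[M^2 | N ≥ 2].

P(N ≥ 2) = 8/13.
Σ M^2·P over the event = 9·(2/26) + 9·(1/26) + 16·(1/26) + 16·(3/26) + 49·(3/26) + 81·(3/26) + 81·(3/26) = 362/13.
E[M^2 | N ≥ 2] = (362/13) / (8/13) = 181/4.

181/4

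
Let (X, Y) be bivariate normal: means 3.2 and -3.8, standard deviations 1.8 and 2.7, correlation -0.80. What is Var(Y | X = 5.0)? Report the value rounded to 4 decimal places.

For a bivariate normal, Var(Y | X=x) = σ_Y²(1 − ρ²).
Var(Y | X=5.0) = (2.7)²·(1 − (-0.80)²) = 7.29·0.36 = 2.6244.

2.6244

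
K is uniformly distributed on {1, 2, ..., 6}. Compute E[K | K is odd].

Given K is odd, K is equally likely to be any of {1, 3, 5}.
E[K | K is odd] = (1 + 3 + 5) / 3 = 3.

3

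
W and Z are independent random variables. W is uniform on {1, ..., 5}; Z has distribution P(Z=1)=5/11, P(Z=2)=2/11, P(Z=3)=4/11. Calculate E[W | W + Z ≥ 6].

13/3

P(W + Z ≥ 6) = 21/55.
Summing W·P(x,y) over outcomes with W + Z ≥ 6 gives 91/55.
E[W | W + Z ≥ 6] = (91/55) / (21/55) = 13/3.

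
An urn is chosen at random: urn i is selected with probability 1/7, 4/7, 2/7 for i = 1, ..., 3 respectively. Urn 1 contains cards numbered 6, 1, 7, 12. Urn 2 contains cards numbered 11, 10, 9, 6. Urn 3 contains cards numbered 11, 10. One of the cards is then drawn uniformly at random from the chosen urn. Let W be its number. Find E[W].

E[W | urn 1] = (6+1+7+12)/4 = 13/2.
E[W | urn 2] = (11+10+9+6)/4 = 9.
E[W | urn 3] = (11+10)/2 = 21/2.
By the law of total expectation,
E[W] = (1/7)·(13/2) + (4/7)·(9) + (2/7)·(21/2) = 127/14.

127/14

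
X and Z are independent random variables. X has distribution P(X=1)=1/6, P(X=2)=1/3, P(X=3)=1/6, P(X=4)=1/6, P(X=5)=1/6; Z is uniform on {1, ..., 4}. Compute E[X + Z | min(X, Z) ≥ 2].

P(min(X, Z) ≥ 2) = 5/8.
Summing (X+Z)·P(x,y) over outcomes with min(X, Z) ≥ 2 gives 31/8.
E[X + Z | min(X, Z) ≥ 2] = (31/8) / (5/8) = 31/5.

31/5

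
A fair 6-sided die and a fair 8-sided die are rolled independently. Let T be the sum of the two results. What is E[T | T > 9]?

P(T > 9) = 5/16.
Σ over the event: 10·5/48 + 11·1/12 + 12·1/16 + 13·1/24 + 14·1/48 = 85/24.
E[T | T > 9] = (85/24) / (5/16) = 34/3.

34/3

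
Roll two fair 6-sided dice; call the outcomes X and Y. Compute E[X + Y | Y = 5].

Outcomes with Y = 5: (1,5), (2,5), (3,5), (4,5), (5,5), (6,5), each with probability 1/36.
E[X + Y | Y = 5] = (6 + 7 + 8 + 9 + 10 + 11) / 6 = 17/2.

17/2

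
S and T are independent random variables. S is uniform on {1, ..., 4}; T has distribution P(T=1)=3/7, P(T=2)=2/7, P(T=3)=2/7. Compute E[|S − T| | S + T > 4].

P(S + T > 4) = 13/28.
Summing |S−T|·P(x,y) over outcomes with S + T > 4 gives 19/28.
E[|S − T| | S + T > 4] = (19/28) / (13/28) = 19/13.

19/13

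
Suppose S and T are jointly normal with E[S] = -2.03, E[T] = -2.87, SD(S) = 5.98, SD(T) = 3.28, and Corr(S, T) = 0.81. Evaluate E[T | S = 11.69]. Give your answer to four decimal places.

3.2255

The regression of T on S has slope ρ·σ_T/σ_S and passes through (μ_S, μ_T).
E[T | S=11.69] = -2.87 + (0.81)·(3.28/5.98)·(11.69 − (-2.03)) = -2.87 + (0.44428)·(13.72) = 3.2255.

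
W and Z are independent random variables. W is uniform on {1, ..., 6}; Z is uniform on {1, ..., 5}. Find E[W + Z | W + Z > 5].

31/4

P(W + Z > 5) = 2/3.
Summing (W+Z)·P(x,y) over outcomes with W + Z > 5 gives 31/6.
E[W + Z | W + Z > 5] = (31/6) / (2/3) = 31/4.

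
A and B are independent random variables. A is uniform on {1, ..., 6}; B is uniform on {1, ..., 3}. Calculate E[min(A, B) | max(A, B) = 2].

Outcomes with max(A, B) = 2: (1,2), (2,1), (2,2), each with probability 1/18.
E[min(A, B) | max(A, B) = 2] = (1 + 1 + 2) / 3 = 4/3.

4/3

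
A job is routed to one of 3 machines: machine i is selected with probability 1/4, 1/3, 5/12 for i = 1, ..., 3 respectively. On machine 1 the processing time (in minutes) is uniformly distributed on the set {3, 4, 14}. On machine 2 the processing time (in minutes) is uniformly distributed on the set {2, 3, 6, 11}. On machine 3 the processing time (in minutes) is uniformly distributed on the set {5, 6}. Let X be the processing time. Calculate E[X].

E[X | machine 1] = (3+4+14)/3 = 7.
E[X | machine 2] = (2+3+6+11)/4 = 11/2.
E[X | machine 3] = (5+6)/2 = 11/2.
E[X] = (1/4)·(7) + (1/3)·(11/2) + (5/12)·(11/2) = 47/8.

47/8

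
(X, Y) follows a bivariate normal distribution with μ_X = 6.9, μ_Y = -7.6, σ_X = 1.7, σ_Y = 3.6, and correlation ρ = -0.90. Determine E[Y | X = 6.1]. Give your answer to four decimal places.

For a bivariate normal, E[Y | X=x] = μ_Y + ρ·(σ_Y/σ_X)·(x − μ_X).
E[Y | X=6.1] = -7.6 + (-0.90)·(3.6/1.7)·(6.1 − (6.9)) = -7.6 + (-1.9059)·(-0.8) = -6.0753.

-6.0753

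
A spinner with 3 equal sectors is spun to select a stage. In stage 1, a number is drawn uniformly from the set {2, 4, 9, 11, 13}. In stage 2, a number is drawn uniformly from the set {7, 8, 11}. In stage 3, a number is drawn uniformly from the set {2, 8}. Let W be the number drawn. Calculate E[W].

322/45

E[W | stage 1] = (2+4+9+11+13)/5 = 39/5.
E[W | stage 2] = (7+8+11)/3 = 26/3.
E[W | stage 3] = (2+8)/2 = 5.
E[W] = (1/3)·(39/5) + (1/3)·(26/3) + (1/3)·(5) = 322/45.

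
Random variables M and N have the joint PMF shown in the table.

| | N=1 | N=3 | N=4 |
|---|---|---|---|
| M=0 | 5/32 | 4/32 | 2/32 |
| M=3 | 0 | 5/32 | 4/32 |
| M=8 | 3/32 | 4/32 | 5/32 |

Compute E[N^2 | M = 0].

73/11

P(M = 0) = 11/32.
Σ N^2·P over the event = 1·(5/32) + 9·(4/32) + 16·(2/32) = 73/32.
E[N^2 | M = 0] = (73/32) / (11/32) = 73/11.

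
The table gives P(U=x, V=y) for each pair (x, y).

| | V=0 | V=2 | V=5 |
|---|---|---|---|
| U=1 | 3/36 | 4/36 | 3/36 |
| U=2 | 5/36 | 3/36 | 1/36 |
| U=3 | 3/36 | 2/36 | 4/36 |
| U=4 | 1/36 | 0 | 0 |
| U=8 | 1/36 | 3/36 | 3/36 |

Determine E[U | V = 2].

P(V = 2) = 1/3.
Summing U·P(U=x,V=y) over the conditioning event gives 10/9.
E[U | V = 2] = (10/9) / (1/3) = 10/3.

10/3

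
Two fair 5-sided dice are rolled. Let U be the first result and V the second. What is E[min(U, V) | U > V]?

2

Outcomes with U > V: (2,1), (3,1), (3,2), (4,1), (4,2), (4,3), (5,1), (5,2), (5,3), (5,4), each with probability 1/25.
E[min(U, V) | U > V] = (1 + 1 + 2 + 1 + 2 + 3 + 1 + 2 + 3 + 4) / 10 = 2.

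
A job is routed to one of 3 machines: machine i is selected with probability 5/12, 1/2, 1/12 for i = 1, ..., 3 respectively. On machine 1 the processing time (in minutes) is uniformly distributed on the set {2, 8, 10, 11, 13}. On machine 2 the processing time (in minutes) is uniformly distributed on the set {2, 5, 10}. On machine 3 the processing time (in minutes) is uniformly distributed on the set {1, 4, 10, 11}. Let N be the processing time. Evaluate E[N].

E[N | machine 1] = (2+8+10+11+13)/5 = 44/5.
E[N | machine 2] = (2+5+10)/3 = 17/3.
E[N | machine 3] = (1+4+10+11)/4 = 13/2.
E[N] = (5/12)·(44/5) + (1/2)·(17/3) + (1/12)·(13/2) = 169/24.

169/24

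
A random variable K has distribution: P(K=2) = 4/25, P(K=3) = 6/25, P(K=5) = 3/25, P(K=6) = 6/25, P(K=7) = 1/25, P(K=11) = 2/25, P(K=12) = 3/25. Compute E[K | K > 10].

58/5

P(K > 10) = 1/5.
Σ over the event: 11·2/25 + 12·3/25 = 58/25.
E[K | K > 10] = (58/25) / (1/5) = 58/5.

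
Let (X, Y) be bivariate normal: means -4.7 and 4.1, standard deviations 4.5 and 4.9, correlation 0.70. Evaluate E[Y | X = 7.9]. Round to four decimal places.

For a bivariate normal, E[Y | X=x] = μ_Y + ρ·(σ_Y/σ_X)·(x − μ_X).
E[Y | X=7.9] = 4.1 + (0.70)·(4.9/4.5)·(7.9 − (-4.7)) = 4.1 + (0.76222)·(12.6) = 13.7040.

13.7040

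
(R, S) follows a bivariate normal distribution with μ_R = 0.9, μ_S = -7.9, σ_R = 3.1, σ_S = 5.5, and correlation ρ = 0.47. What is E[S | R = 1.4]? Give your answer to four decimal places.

For a bivariate normal, E[S | R=x] = μ_S + ρ·(σ_S/σ_R)·(x − μ_R).
E[S | R=1.4] = -7.9 + (0.47)·(5.5/3.1)·(1.4 − (0.9)) = -7.9 + (0.83387)·(0.5) = -7.4831.

-7.4831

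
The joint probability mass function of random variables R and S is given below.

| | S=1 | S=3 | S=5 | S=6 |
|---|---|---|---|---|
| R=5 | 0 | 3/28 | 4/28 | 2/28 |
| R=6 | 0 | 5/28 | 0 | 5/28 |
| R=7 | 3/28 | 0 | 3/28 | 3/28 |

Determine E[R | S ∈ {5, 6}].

P(S ∈ {5, 6}) = 17/28.
Σ R·P over the event = 5·(4/28) + 5·(2/28) + 6·(5/28) + 7·(3/28) + 7·(3/28) = 51/14.
E[R | S ∈ {5, 6}] = (51/14) / (17/28) = 6.

6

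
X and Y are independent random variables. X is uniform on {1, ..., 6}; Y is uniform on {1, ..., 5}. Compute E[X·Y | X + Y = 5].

5

P(X + Y = 5) = 2/15.
Summing XY·P(x,y) over outcomes with X + Y = 5 gives 2/3.
E[X·Y | X + Y = 5] = (2/3) / (2/15) = 5.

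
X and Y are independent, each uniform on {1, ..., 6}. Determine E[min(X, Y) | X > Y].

7/3

P(X > Y) = 5/12.
Summing min(X,Y)·P(x,y) over outcomes with X > Y gives 35/36.
E[min(X, Y) | X > Y] = (35/36) / (5/12) = 7/3.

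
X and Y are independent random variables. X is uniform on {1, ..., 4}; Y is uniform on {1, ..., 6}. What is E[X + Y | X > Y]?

Outcomes with X > Y: (2,1), (3,1), (3,2), (4,1), (4,2), (4,3), each with probability 1/24.
E[X + Y | X > Y] = (3 + 4 + 5 + 5 + 6 + 7) / 6 = 5.

5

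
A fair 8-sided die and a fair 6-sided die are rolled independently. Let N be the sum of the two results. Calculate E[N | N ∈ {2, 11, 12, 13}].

54/5

P(N ∈ {2, 11, 12, 13}) = 5/24.
Σ over the event: 2·1/48 + 11·1/12 + 12·1/16 + 13·1/24 = 9/4.
E[N | N ∈ {2, 11, 12, 13}] = (9/4) / (5/24) = 54/5.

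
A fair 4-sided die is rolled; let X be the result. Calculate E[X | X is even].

Given X is even, X is equally likely to be any of {2, 4}.
E[X | X is even] = (2 + 4) / 2 = 3.

3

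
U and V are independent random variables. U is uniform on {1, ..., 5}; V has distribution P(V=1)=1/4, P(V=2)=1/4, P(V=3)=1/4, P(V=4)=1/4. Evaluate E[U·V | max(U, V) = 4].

P(max(U, V) = 4) = 7/20.
Summing UV·P(x,y) over outcomes with max(U, V) = 4 gives 16/5.
E[U·V | max(U, V) = 4] = (16/5) / (7/20) = 64/7.

64/7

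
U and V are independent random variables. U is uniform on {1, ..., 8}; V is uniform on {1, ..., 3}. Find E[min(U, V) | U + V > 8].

Outcomes with U + V > 8: (6,3), (7,2), (7,3), (8,1), (8,2), (8,3), each with probability 1/24.
E[min(U, V) | U + V > 8] = (3 + 2 + 3 + 1 + 2 + 3) / 6 = 7/3.

7/3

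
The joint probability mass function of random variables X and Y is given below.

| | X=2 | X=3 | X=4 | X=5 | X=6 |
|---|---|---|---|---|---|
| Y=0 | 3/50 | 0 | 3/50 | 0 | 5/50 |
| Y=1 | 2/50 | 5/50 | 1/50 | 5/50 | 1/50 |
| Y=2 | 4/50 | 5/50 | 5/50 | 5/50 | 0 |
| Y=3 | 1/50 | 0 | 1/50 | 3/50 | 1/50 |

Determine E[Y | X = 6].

4/7

P(X = 6) = 7/50.
Σ Y·P over the event = 0·(5/50) + 1·(1/50) + 3·(1/50) = 2/25.
E[Y | X = 6] = (2/25) / (7/50) = 4/7.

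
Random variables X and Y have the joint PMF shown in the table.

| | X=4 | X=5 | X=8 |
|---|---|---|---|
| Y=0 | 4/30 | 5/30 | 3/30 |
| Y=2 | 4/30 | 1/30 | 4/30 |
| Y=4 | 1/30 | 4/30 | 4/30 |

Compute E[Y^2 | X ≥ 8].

P(X ≥ 8) = 11/30.
Σ Y^2·P over the event = 0·(3/30) + 4·(4/30) + 16·(4/30) = 8/3.
E[Y^2 | X ≥ 8] = (8/3) / (11/30) = 80/11.

80/11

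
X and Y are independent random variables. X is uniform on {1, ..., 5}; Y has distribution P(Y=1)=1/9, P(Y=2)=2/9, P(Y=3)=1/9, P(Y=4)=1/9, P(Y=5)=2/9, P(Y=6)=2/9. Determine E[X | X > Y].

4

P(X > Y) = 13/45.
Summing X·P(x,y) over outcomes with X > Y gives 52/45.
E[X | X > Y] = (52/45) / (13/45) = 4.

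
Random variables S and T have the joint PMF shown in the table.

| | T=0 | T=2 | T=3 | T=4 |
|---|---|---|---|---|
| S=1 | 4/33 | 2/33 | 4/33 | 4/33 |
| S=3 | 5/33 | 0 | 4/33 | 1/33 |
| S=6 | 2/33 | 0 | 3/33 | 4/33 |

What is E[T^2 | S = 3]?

26/5

P(S = 3) = 10/33.
Σ T^2·P over the event = 0·(5/33) + 9·(4/33) + 16·(1/33) = 52/33.
E[T^2 | S = 3] = (52/33) / (10/33) = 26/5.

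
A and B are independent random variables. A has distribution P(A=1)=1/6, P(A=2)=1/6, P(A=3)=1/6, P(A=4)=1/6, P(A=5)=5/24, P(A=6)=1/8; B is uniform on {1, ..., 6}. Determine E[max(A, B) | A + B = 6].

89/21

P(A + B = 6) = 7/48.
Summing max(A,B)·P(x,y) over outcomes with A + B = 6 gives 89/144.
E[max(A, B) | A + B = 6] = (89/144) / (7/48) = 89/21.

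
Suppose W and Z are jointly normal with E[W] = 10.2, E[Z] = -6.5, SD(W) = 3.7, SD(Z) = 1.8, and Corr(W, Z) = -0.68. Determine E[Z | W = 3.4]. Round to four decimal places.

-4.2505

E[Z | W=x] = μ_Z + ρ(σ_Z/σ_W)(x − μ_W) for jointly normal variables.
E[Z | W=3.4] = -6.5 + (-0.68)·(1.8/3.7)·(3.4 − (10.2)) = -6.5 + (-0.33081)·(-6.8) = -4.2505.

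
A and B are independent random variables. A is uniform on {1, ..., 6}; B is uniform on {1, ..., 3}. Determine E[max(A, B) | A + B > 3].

P(A + B > 3) = 5/6.
Summing max(A,B)·P(x,y) over outcomes with A + B > 3 gives 31/9.
E[max(A, B) | A + B > 3] = (31/9) / (5/6) = 62/15.

62/15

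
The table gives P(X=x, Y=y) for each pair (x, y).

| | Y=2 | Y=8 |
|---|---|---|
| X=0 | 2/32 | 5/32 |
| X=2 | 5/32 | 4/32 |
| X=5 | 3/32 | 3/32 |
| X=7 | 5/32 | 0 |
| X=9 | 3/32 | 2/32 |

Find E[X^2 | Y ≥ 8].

P(Y ≥ 8) = 7/16.
Summing X^2·P(X=x,Y=y) over the conditioning event gives 253/32.
E[X^2 | Y ≥ 8] = (253/32) / (7/16) = 253/14.

253/14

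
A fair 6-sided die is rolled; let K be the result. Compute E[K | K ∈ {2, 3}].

P(K ∈ {2, 3}) = 1/3.
Σ over the event: 2·1/6 + 3·1/6 = 5/6.
E[K | K ∈ {2, 3}] = (5/6) / (1/3) = 5/2.

5/2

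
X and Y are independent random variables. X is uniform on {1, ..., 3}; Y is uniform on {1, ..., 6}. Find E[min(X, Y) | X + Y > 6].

7/3

P(X + Y > 6) = 1/3.
Summing min(X,Y)·P(x,y) over outcomes with X + Y > 6 gives 7/9.
E[min(X, Y) | X + Y > 6] = (7/9) / (1/3) = 7/3.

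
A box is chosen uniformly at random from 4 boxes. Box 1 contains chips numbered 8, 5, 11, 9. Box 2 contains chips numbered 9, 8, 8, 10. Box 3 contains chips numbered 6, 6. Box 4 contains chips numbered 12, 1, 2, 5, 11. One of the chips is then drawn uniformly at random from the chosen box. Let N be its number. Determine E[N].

73/10

E[N | box 1] = (8+5+11+9)/4 = 33/4.
E[N | box 2] = (9+8+8+10)/4 = 35/4.
E[N | box 3] = (6+6)/2 = 6.
E[N | box 4] = (12+1+2+5+11)/5 = 31/5.
By the law of total expectation,
E[N] = (1/4)·(33/4) + (1/4)·(35/4) + (1/4)·(6) + (1/4)·(31/5) = 73/10.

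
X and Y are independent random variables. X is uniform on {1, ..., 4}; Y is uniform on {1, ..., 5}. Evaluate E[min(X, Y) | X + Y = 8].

Outcomes with X + Y = 8: (3,5), (4,4), each with probability 1/20.
E[min(X, Y) | X + Y = 8] = (3 + 4) / 2 = 7/2.

7/2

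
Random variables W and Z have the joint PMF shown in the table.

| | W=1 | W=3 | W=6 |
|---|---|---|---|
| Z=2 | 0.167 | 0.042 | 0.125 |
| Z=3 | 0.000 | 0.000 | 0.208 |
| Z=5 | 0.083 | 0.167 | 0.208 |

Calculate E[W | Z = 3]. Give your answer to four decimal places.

P(Z = 3) = 0.208.
Σ W·P over the event = 6·(0.208) = 1.248.
E[W | Z = 3] = (1.248) / (0.208) = 6.0000.

6.0000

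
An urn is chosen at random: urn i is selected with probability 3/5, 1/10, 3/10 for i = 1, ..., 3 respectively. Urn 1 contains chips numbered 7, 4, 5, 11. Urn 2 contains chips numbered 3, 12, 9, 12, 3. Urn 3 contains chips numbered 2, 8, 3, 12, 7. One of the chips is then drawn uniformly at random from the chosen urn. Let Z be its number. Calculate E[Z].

E[Z | urn 1] = (7+4+5+11)/4 = 27/4.
E[Z | urn 2] = (3+12+9+12+3)/5 = 39/5.
E[Z | urn 3] = (2+8+3+12+7)/5 = 32/5.
By the law of total expectation,
E[Z] = (3/5)·(27/4) + (1/10)·(39/5) + (3/10)·(32/5) = 27/4.

27/4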